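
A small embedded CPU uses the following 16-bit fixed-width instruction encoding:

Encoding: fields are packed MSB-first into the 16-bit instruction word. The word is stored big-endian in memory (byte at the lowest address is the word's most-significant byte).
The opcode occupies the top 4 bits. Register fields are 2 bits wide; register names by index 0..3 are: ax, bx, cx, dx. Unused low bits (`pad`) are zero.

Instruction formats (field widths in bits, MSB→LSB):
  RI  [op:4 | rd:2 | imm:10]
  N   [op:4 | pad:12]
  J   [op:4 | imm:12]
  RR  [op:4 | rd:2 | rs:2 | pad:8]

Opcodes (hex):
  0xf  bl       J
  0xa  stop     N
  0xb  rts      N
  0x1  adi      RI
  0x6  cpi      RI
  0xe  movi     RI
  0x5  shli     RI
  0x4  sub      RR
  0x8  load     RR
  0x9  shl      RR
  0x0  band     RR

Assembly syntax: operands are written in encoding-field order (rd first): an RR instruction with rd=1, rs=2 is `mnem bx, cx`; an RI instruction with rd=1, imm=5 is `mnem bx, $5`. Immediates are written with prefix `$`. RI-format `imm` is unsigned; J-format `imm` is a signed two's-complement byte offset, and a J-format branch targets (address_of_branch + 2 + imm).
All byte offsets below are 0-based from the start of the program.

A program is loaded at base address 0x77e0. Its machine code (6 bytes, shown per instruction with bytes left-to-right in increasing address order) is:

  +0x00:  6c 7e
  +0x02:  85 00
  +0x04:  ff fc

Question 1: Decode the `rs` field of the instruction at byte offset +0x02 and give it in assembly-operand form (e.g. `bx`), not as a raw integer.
bx

[02] 85 00 → 0x8500
  top 4b → 0x8 → load [RR]
  rd: (w>>10)&0x3=0x1 → bx
  rs: (w>>8)&0x3=0x1 → bx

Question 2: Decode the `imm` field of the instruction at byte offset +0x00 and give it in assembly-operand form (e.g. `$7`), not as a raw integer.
+0x00: 6c 7e ⇒ word 0x6c7e (big)
  top 4b → 0x6 → cpi [RI]
  rd@[11:10]=0x3 ⇒ dx
  imm@[9:0]=0x7e ⇒ $126

$126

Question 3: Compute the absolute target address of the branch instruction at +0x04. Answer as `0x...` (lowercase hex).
[04] ff fc → 0xfffc
  top 4b → 0xf → bl [J]
  [11:0] imm=4092 (s12→-4) = $-4
  target = base 0x77e0 + off 0x04 + 2 + imm -4 = 0x77e2

0x77e2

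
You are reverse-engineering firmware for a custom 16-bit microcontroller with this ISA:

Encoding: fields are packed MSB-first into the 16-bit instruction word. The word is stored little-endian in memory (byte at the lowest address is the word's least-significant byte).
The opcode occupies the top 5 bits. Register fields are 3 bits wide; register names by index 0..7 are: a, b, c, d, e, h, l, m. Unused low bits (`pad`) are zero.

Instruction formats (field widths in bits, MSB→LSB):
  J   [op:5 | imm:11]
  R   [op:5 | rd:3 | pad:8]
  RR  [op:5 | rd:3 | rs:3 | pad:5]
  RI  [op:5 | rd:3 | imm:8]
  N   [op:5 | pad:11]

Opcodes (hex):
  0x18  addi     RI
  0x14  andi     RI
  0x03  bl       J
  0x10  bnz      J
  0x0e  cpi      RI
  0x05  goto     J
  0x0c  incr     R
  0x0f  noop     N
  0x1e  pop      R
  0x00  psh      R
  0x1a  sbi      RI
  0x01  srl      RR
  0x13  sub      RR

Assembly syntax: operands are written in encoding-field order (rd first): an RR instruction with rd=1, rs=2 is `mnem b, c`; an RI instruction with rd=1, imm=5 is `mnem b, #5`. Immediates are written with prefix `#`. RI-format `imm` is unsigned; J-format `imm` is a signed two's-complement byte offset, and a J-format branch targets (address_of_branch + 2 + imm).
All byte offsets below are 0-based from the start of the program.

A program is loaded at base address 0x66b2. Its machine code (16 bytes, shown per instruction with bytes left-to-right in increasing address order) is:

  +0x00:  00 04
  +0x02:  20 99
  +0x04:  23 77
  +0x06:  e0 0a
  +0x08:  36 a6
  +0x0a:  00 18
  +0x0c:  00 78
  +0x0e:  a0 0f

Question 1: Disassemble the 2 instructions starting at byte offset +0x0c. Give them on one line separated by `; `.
[0c] 00 78 → 0x7800
  opcode bits[15:11]=0xf: noop/N
[0e] a0 0f → 0x0fa0
  opcode bits[15:11]=0x1: srl/RR
  rd: (w>>8)&0x7=0x7 → m
  rs: (w>>5)&0x7=0x5 → h

noop; srl m, h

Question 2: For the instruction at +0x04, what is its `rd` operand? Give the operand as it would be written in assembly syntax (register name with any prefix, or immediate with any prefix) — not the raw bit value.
off 0x04: read 23 77 as little → 0x7723
  op=0x7723>>11=0xe ⇒ cpi (RI)
  [10:8] rd=7 = m
  [7:0] imm=35 = #35

m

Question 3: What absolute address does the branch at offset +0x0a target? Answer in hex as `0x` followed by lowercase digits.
0x66be

off 0x0a: read 00 18 as little → 0x1800
  opcode bits[15:11]=0x3: bl/J
  imm@[10:0]=0x0 ⇒ #0
  target = base 0x66b2 + off 0x0a + 2 + imm 0 = 0x66be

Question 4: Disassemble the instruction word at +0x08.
andi l, #54

@+08  little-endian(36 a6) = 0xa636
  top 5b → 0x14 → andi [RI]
  rd@[10:8]=0x6 ⇒ l
  imm@[7:0]=0x36 ⇒ #54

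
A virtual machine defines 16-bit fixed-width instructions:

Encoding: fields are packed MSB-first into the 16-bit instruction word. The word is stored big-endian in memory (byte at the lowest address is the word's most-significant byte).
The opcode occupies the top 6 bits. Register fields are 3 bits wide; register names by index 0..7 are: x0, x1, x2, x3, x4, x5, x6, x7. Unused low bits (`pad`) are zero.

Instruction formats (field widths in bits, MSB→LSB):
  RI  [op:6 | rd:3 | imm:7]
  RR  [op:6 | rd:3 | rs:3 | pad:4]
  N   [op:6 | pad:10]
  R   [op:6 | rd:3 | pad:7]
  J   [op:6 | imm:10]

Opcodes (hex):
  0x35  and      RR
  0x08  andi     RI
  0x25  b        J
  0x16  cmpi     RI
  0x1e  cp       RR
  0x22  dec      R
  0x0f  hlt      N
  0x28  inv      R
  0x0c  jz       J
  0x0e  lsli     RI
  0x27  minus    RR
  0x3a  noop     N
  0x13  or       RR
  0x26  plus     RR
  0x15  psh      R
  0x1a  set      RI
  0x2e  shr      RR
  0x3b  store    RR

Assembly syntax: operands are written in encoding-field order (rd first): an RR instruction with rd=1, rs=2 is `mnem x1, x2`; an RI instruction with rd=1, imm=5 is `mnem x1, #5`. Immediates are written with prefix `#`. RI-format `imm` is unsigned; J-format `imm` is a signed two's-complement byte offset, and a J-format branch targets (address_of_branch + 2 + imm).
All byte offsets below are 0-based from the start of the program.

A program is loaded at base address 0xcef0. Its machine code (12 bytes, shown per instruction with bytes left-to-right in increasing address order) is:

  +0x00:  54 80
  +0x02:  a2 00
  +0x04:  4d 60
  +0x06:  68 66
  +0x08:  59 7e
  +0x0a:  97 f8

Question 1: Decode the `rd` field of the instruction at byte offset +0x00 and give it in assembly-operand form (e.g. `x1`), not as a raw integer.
+0x00: 54 80 ⇒ word 0x5480 (big)
  top 6b → 0x15 → psh [R]
  rd@[9:7]=0x1 ⇒ x1

x1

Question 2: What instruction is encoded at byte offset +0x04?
[04] 4d 60 → 0x4d60
  opcode bits[15:10]=0x13: or/RR
  rd: (w>>7)&0x7=0x2 → x2
  rs: (w>>4)&0x7=0x6 → x6

or x2, x6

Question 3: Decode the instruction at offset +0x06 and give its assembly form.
[06] 68 66 → 0x6866
  opcode bits[15:10]=0x1a: set/RI
  rd: (w>>7)&0x7=0x0 → x0
  imm: (w>>0)&0x7f=0x66 → #102

set x0, #102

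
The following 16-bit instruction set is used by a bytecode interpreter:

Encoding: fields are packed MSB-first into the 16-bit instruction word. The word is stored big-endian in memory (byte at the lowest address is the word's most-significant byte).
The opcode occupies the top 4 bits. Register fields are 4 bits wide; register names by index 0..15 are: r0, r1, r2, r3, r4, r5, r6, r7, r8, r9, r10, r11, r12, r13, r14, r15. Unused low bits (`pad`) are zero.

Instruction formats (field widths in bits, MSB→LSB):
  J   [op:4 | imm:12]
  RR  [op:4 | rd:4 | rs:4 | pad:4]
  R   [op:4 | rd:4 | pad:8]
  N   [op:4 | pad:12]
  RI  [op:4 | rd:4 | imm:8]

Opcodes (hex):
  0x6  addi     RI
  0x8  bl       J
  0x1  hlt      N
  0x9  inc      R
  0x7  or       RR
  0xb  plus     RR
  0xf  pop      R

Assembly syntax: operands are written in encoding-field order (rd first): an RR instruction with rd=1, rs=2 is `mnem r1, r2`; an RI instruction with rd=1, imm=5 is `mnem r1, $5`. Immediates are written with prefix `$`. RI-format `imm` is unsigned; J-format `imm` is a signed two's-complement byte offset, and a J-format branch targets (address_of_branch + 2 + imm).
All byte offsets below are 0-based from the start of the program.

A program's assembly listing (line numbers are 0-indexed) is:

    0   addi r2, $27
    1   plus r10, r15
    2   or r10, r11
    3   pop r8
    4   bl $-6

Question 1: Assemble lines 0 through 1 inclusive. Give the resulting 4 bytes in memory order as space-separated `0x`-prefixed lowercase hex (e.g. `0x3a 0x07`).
L0: addi op=0x6:4|rd=2:4|imm=27:8 ⇒ 0x621b ⇒ big 62 1b
L1: plus op=0xb:4|rd=10:4|rs=15:4|pad=0:4 ⇒ 0xbaf0 ⇒ big ba f0

0x62 0x1b 0xba 0xf0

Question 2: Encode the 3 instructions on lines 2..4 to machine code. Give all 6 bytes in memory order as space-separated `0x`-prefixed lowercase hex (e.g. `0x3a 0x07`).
2. or fields op=0x7:4|rd=10:4|rs=11:4|pad=0:4 → word 7ab0h → 7a b0
3. pop fields op=0xf:4|rd=8:4|pad=0:8 → word f800h → f8 00
4. bl fields op=0x8:4|imm=-6:12 → word 8ffah → 8f fa

0x7a 0xb0 0xf8 0x00 0x8f 0xfa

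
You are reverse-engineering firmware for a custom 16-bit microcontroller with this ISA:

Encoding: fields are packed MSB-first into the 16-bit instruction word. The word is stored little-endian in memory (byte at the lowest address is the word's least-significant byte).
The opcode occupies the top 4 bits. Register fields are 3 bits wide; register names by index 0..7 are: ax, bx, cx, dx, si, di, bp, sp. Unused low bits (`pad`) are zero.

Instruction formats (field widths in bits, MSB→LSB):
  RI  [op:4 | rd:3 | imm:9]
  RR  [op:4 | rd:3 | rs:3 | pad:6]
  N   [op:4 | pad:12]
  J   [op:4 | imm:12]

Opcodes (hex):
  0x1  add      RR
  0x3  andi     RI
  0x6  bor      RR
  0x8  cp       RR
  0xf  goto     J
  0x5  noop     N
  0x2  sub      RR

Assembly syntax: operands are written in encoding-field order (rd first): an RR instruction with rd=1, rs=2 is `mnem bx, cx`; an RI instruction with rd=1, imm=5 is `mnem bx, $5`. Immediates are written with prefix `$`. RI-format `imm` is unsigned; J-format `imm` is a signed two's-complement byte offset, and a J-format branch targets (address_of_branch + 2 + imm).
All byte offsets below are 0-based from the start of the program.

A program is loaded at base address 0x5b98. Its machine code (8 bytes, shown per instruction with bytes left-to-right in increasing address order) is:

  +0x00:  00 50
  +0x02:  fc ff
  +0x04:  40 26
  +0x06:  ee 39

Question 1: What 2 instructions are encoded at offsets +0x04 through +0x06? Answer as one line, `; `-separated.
sub dx, bx; andi si, $494

[04] 40 26 → 0x2640
  opcode bits[15:12]=0x2: sub/RR
  [11:9] rd=3 = dx
  [8:6] rs=1 = bx
[06] ee 39 → 0x39ee
  opcode bits[15:12]=0x3: andi/RI
  [11:9] rd=4 = si
  [8:0] imm=494 = $494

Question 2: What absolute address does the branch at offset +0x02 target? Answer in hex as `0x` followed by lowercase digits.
+0x02: fc ff ⇒ word 0xfffc (little)
  top 4b → 0xf → goto [J]
  imm@[11:0]=0xffc (s12→-4) ⇒ $-4
  target = base 0x5b98 + off 0x02 + 2 + imm -4 = 0x5b98

0x5b98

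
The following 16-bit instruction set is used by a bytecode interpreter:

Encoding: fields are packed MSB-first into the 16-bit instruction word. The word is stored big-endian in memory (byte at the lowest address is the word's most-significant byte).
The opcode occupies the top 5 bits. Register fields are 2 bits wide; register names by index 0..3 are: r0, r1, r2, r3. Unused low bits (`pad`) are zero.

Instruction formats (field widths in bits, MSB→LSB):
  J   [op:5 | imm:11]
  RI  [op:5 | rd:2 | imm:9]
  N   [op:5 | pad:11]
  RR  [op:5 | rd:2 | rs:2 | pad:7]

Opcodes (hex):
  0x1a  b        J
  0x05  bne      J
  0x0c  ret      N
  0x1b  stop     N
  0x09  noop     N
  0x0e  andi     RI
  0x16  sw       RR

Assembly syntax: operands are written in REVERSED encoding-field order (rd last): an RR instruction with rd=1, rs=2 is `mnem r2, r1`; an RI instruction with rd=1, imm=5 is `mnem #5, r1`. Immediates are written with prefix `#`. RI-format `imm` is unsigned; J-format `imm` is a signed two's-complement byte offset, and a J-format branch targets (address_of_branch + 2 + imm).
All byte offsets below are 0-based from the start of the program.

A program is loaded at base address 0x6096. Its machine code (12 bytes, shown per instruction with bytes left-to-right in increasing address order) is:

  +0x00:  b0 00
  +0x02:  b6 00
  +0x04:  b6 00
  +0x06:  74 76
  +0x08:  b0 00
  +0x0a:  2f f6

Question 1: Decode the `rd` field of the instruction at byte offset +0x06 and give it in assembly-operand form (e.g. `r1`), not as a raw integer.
r2

@+06  big-endian(74 76) = 0x7476
  opcode bits[15:11]=0xe: andi/RI
  [10:9] rd=2 = r2
  [8:0] imm=118 = #118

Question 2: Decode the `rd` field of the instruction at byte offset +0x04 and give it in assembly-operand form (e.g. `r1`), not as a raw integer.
r3

+0x04: b6 00 ⇒ word 0xb600 (big)
  top 5b → 0x16 → sw [RR]
  rd: (w>>9)&0x3=0x3 → r3
  rs: (w>>7)&0x3=0x0 → r0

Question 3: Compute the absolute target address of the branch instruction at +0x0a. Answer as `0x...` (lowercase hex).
[0a] 2f f6 → 0x2ff6
  top 5b → 0x5 → bne [J]
  [10:0] imm=2038 (s11→-10) = #-10
  target = base 0x6096 + off 0x0a + 2 + imm -10 = 0x6098

0x6098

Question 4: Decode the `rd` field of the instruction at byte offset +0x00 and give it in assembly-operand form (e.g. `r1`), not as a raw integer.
r0

@+00  big-endian(b0 00) = 0xb000
  opcode bits[15:11]=0x16: sw/RR
  [10:9] rd=0 = r0
  [8:7] rs=0 = r0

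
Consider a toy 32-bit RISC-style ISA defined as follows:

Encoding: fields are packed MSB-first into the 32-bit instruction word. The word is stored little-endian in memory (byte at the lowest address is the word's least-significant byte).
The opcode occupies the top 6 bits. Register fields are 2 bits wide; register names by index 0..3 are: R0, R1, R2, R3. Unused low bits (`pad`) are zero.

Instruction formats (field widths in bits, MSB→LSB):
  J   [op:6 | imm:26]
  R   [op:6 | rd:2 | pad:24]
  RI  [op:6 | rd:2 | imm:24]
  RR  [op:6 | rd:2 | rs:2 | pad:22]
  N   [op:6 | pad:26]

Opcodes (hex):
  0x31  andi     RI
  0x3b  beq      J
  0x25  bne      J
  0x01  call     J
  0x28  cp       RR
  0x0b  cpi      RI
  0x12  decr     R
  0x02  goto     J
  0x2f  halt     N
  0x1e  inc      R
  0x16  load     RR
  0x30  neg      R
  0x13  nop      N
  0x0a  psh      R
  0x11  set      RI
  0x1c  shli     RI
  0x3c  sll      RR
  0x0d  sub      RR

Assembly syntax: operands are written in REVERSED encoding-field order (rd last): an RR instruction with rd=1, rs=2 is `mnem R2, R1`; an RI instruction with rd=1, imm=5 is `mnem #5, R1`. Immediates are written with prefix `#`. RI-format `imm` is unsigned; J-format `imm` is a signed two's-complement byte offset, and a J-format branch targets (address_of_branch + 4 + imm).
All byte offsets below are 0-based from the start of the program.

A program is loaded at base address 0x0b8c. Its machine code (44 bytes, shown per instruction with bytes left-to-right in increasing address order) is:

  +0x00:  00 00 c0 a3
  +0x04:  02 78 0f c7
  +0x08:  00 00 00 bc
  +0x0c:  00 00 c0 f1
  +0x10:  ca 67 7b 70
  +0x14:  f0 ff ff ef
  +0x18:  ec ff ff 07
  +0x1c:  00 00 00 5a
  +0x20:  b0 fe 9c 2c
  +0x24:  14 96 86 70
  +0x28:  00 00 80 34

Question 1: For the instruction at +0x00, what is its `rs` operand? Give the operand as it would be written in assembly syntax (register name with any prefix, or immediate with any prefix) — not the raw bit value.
R3

+0x00: 00 00 c0 a3 ⇒ word 0xa3c00000 (little)
  opcode bits[31:26]=0x28: cp/RR
  rd: (w>>24)&0x3=0x3 → R3
  rs: (w>>22)&0x3=0x3 → R3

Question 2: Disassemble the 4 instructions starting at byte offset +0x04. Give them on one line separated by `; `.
andi #1013762, R3; halt; sll R3, R1; shli #8087498, R0

off 0x04: read 02 78 0f c7 as little → 0xc70f7802
  op=0xc70f7802>>26=0x31 ⇒ andi (RI)
  [25:24] rd=3 = R3
  [23:0] imm=1013762 = #1013762
off 0x08: read 00 00 00 bc as little → 0xbc000000
  op=0xbc000000>>26=0x2f ⇒ halt (N)
off 0x0c: read 00 00 c0 f1 as little → 0xf1c00000
  op=0xf1c00000>>26=0x3c ⇒ sll (RR)
  [25:24] rd=1 = R1
  [23:22] rs=3 = R3
off 0x10: read ca 67 7b 70 as little → 0x707b67ca
  op=0x707b67ca>>26=0x1c ⇒ shli (RI)
  [25:24] rd=0 = R0
  [23:0] imm=8087498 = #8087498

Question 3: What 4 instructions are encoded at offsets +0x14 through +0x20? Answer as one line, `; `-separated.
off 0x14: read f0 ff ff ef as little → 0xeffffff0
  opcode bits[31:26]=0x3b: beq/J
  imm@[25:0]=0x3fffff0 (s26→-16) ⇒ #-16
off 0x18: read ec ff ff 07 as little → 0x07ffffec
  opcode bits[31:26]=0x1: call/J
  imm@[25:0]=0x3ffffec (s26→-20) ⇒ #-20
off 0x1c: read 00 00 00 5a as little → 0x5a000000
  opcode bits[31:26]=0x16: load/RR
  rd@[25:24]=0x2 ⇒ R2
  rs@[23:22]=0x0 ⇒ R0
off 0x20: read b0 fe 9c 2c as little → 0x2c9cfeb0
  opcode bits[31:26]=0xb: cpi/RI
  rd@[25:24]=0x0 ⇒ R0
  imm@[23:0]=0x9cfeb0 ⇒ #10288816

beq #-16; call #-20; load R0, R2; cpi #10288816, R0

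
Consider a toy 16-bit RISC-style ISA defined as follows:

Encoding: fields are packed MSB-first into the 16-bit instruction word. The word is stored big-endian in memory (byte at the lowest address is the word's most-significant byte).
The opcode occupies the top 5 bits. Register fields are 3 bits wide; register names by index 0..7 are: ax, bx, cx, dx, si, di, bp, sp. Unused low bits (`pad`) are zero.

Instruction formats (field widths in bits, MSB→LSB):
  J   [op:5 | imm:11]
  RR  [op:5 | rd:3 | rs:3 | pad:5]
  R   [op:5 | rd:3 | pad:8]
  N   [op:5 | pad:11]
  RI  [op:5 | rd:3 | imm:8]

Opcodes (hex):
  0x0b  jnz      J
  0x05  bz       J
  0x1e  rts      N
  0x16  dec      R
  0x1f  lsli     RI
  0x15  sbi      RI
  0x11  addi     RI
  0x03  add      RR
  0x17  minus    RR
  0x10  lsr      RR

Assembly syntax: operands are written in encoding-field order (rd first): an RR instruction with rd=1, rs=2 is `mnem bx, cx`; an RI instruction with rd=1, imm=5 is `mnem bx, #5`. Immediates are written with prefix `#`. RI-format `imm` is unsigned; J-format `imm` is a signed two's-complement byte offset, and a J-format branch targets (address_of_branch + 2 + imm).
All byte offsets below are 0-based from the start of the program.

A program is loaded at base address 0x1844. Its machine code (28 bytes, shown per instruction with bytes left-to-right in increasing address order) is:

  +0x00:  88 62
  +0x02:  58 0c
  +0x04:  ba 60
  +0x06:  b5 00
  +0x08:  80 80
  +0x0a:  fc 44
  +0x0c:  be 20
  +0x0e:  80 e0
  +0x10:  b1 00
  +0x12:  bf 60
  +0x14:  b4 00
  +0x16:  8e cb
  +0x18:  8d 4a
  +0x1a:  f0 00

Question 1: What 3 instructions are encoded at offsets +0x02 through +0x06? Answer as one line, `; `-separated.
+0x02: 58 0c ⇒ word 0x580c (big)
  top 5b → 0xb → jnz [J]
  imm: (w>>0)&0x7ff=0xc → #12
+0x04: ba 60 ⇒ word 0xba60 (big)
  top 5b → 0x17 → minus [RR]
  rd: (w>>8)&0x7=0x2 → cx
  rs: (w>>5)&0x7=0x3 → dx
+0x06: b5 00 ⇒ word 0xb500 (big)
  top 5b → 0x16 → dec [R]
  rd: (w>>8)&0x7=0x5 → di

jnz #12; minus cx, dx; dec di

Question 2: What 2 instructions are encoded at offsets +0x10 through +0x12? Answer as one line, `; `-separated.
[10] b1 00 → 0xb100
  op=0xb100>>11=0x16 ⇒ dec (R)
  rd@[10:8]=0x1 ⇒ bx
[12] bf 60 → 0xbf60
  op=0xbf60>>11=0x17 ⇒ minus (RR)
  rd@[10:8]=0x7 ⇒ sp
  rs@[7:5]=0x3 ⇒ dx

dec bx; minus sp, dx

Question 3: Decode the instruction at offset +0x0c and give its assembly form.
+0x0c: be 20 ⇒ word 0xbe20 (big)
  top 5b → 0x17 → minus [RR]
  rd: (w>>8)&0x7=0x6 → bp
  rs: (w>>5)&0x7=0x1 → bx

minus bp, bx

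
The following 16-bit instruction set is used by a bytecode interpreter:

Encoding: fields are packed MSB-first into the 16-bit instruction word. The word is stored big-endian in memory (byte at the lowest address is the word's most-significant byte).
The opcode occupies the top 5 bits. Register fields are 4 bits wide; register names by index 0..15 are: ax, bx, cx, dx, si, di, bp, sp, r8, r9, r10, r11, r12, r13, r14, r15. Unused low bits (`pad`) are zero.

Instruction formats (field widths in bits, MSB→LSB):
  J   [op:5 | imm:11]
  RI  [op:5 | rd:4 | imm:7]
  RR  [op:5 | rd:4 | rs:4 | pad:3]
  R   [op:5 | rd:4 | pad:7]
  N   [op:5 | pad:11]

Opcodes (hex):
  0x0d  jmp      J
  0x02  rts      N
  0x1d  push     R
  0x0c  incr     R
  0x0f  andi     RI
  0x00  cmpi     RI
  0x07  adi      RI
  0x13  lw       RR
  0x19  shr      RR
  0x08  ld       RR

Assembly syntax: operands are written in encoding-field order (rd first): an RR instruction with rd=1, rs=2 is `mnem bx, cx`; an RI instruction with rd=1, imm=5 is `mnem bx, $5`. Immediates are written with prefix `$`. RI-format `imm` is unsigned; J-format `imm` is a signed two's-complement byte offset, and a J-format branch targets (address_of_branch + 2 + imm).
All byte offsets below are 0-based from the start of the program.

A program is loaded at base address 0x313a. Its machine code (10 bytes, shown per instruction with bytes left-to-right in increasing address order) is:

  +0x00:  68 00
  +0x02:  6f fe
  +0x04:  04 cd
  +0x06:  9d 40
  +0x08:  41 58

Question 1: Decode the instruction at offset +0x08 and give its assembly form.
ld cx, r11

[08] 41 58 → 0x4158
  op=0x4158>>11=0x8 ⇒ ld (RR)
  rd: (w>>7)&0xf=0x2 → cx
  rs: (w>>3)&0xf=0xb → r11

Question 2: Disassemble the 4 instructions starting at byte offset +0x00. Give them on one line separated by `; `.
[00] 68 00 → 0x6800
  opcode bits[15:11]=0xd: jmp/J
  imm@[10:0]=0x0 ⇒ $0
[02] 6f fe → 0x6ffe
  opcode bits[15:11]=0xd: jmp/J
  imm@[10:0]=0x7fe (s11→-2) ⇒ $-2
[04] 04 cd → 0x04cd
  opcode bits[15:11]=0x0: cmpi/RI
  rd@[10:7]=0x9 ⇒ r9
  imm@[6:0]=0x4d ⇒ $77
[06] 9d 40 → 0x9d40
  opcode bits[15:11]=0x13: lw/RR
  rd@[10:7]=0xa ⇒ r10
  rs@[6:3]=0x8 ⇒ r8

jmp $0; jmp $-2; cmpi r9, $77; lw r10, r8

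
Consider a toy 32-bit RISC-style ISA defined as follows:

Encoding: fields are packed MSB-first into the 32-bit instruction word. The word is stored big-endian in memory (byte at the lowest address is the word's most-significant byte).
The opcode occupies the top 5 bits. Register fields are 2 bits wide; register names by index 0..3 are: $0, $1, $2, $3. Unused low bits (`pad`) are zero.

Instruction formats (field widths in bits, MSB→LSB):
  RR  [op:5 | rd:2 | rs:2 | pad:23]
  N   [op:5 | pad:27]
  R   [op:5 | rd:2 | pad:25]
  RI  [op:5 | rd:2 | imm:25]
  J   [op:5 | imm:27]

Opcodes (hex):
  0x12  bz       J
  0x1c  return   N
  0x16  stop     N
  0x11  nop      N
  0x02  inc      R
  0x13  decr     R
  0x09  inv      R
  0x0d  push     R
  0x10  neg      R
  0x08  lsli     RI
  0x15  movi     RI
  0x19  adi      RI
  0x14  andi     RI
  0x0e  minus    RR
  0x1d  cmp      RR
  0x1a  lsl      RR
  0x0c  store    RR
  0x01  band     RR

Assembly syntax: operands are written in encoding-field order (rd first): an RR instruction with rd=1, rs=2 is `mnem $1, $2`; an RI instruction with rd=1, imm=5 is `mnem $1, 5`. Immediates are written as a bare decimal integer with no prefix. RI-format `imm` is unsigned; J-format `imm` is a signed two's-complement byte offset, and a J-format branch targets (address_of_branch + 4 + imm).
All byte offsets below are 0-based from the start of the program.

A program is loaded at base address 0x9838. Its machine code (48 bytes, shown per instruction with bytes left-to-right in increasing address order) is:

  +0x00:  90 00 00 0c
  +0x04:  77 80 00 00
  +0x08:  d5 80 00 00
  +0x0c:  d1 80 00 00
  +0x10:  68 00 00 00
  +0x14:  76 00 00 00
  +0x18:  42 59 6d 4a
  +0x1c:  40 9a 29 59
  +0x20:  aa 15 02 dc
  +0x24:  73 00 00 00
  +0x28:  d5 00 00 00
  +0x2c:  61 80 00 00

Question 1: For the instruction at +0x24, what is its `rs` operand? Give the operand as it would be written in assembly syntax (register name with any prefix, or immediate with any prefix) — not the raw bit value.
@+24  big-endian(73 00 00 00) = 0x73000000
  op=0x73000000>>27=0xe ⇒ minus (RR)
  [26:25] rd=1 = $1
  [24:23] rs=2 = $2

$2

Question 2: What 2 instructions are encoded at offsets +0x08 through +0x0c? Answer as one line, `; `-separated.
+0x08: d5 80 00 00 ⇒ word 0xd5800000 (big)
  opcode bits[31:27]=0x1a: lsl/RR
  rd: (w>>25)&0x3=0x2 → $2
  rs: (w>>23)&0x3=0x3 → $3
+0x0c: d1 80 00 00 ⇒ word 0xd1800000 (big)
  opcode bits[31:27]=0x1a: lsl/RR
  rd: (w>>25)&0x3=0x0 → $0
  rs: (w>>23)&0x3=0x3 → $3

lsl $2, $3; lsl $0, $3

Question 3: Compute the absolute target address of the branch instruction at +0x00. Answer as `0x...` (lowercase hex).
off 0x00: read 90 00 00 0c as big → 0x9000000c
  opcode bits[31:27]=0x12: bz/J
  [26:0] imm=12 = 12
  target = base 0x9838 + off 0x00 + 4 + imm 12 = 0x9848

0x9848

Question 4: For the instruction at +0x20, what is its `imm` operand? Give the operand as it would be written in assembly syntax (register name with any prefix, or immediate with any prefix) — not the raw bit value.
1376988

off 0x20: read aa 15 02 dc as big → 0xaa1502dc
  top 5b → 0x15 → movi [RI]
  rd: (w>>25)&0x3=0x1 → $1
  imm: (w>>0)&0x1ffffff=0x1502dc → 1376988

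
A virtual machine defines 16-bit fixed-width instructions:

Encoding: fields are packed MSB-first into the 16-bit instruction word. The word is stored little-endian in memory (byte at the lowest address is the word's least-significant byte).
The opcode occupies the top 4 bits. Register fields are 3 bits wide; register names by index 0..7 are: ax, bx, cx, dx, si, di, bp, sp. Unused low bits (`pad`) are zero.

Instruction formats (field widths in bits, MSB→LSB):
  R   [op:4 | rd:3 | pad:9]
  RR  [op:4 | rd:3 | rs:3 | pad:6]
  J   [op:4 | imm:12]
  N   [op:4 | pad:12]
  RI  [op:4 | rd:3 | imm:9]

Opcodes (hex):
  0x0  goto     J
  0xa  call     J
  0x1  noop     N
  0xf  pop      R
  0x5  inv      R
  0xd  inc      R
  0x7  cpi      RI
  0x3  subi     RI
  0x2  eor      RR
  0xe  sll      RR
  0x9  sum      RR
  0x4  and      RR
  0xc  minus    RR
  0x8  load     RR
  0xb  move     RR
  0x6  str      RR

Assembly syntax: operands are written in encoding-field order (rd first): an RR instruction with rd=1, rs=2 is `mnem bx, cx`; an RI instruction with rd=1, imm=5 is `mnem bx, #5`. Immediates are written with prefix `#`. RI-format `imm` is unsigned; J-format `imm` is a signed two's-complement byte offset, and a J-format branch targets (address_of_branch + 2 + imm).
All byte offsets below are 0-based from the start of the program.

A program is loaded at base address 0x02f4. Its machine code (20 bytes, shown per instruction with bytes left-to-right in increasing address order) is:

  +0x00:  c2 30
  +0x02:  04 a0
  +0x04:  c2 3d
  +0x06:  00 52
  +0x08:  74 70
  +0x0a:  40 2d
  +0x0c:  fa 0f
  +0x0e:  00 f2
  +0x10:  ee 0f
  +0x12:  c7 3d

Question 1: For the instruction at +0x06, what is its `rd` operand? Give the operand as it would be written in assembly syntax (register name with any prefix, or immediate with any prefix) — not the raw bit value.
@+06  little-endian(00 52) = 0x5200
  op=0x5200>>12=0x5 ⇒ inv (R)
  rd@[11:9]=0x1 ⇒ bx

bx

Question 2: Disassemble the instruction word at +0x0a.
off 0x0a: read 40 2d as little → 0x2d40
  op=0x2d40>>12=0x2 ⇒ eor (RR)
  rd: (w>>9)&0x7=0x6 → bp
  rs: (w>>6)&0x7=0x5 → di

eor bp, di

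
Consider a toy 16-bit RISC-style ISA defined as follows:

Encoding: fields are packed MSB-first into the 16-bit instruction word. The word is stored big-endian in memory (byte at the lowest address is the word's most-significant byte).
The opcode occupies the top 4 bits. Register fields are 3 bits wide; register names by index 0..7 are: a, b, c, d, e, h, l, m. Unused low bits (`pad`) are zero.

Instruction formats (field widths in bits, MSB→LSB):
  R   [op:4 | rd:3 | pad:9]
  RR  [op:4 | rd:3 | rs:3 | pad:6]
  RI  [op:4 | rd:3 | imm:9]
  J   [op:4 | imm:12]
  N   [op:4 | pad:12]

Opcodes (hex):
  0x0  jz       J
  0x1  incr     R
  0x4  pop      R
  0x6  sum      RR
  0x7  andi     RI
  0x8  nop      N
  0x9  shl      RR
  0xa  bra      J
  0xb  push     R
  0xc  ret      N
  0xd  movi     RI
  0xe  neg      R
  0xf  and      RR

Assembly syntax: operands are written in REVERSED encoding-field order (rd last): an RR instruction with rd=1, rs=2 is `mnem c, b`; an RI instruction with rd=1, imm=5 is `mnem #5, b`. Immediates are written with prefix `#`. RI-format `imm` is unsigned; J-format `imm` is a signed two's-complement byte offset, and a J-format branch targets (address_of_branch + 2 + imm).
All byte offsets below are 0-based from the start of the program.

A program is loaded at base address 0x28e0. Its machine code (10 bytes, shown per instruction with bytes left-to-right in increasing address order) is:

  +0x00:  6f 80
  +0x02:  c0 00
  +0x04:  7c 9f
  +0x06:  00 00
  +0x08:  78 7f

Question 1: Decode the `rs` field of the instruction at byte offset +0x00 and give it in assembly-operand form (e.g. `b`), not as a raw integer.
@+00  big-endian(6f 80) = 0x6f80
  op=0x6f80>>12=0x6 ⇒ sum (RR)
  rd@[11:9]=0x7 ⇒ m
  rs@[8:6]=0x6 ⇒ l

l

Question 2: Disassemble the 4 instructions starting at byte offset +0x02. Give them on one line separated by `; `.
off 0x02: read c0 00 as big → 0xc000
  op=0xc000>>12=0xc ⇒ ret (N)
off 0x04: read 7c 9f as big → 0x7c9f
  op=0x7c9f>>12=0x7 ⇒ andi (RI)
  [11:9] rd=6 = l
  [8:0] imm=159 = #159
off 0x06: read 00 00 as big → 0x0000
  op=0x0000>>12=0x0 ⇒ jz (J)
  [11:0] imm=0 = #0
off 0x08: read 78 7f as big → 0x787f
  op=0x787f>>12=0x7 ⇒ andi (RI)
  [11:9] rd=4 = e
  [8:0] imm=127 = #127

ret; andi #159, l; jz #0; andi #127, e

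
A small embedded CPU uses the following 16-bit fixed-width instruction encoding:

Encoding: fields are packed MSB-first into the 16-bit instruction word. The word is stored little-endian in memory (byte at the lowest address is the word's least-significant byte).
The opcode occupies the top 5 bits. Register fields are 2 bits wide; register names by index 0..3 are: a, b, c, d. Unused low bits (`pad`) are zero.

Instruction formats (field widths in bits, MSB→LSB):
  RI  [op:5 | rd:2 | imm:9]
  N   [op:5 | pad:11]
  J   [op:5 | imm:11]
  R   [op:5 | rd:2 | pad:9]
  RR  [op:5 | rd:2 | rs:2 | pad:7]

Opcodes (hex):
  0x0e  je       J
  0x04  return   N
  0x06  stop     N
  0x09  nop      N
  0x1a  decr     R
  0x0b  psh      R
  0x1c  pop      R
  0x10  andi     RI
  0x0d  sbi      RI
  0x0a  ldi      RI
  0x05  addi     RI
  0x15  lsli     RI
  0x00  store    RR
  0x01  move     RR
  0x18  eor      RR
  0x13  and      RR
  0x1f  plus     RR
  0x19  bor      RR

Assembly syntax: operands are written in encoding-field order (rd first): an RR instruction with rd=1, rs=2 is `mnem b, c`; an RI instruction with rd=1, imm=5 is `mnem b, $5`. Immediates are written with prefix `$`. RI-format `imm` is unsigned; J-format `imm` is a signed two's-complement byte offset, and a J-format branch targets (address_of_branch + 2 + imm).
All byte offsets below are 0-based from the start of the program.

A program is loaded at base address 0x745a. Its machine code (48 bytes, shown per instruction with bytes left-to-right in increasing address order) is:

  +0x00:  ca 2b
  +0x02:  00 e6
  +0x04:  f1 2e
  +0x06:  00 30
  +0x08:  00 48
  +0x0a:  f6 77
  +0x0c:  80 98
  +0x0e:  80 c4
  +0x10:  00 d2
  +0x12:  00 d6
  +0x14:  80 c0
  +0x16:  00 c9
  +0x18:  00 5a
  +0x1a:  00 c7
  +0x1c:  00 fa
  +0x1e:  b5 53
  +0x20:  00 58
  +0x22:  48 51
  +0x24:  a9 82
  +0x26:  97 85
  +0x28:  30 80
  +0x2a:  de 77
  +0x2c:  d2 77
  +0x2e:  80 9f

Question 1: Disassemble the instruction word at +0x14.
eor a, b

@+14  little-endian(80 c0) = 0xc080
  op=0xc080>>11=0x18 ⇒ eor (RR)
  rd@[10:9]=0x0 ⇒ a
  rs@[8:7]=0x1 ⇒ b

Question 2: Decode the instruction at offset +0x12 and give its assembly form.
+0x12: 00 d6 ⇒ word 0xd600 (little)
  op=0xd600>>11=0x1a ⇒ decr (R)
  rd: (w>>9)&0x3=0x3 → d

decr d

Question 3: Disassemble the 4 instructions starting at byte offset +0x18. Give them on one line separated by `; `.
psh b; eor d, c; plus b, a; ldi b, $437

off 0x18: read 00 5a as little → 0x5a00
  op=0x5a00>>11=0xb ⇒ psh (R)
  [10:9] rd=1 = b
off 0x1a: read 00 c7 as little → 0xc700
  op=0xc700>>11=0x18 ⇒ eor (RR)
  [10:9] rd=3 = d
  [8:7] rs=2 = c
off 0x1c: read 00 fa as little → 0xfa00
  op=0xfa00>>11=0x1f ⇒ plus (RR)
  [10:9] rd=1 = b
  [8:7] rs=0 = a
off 0x1e: read b5 53 as little → 0x53b5
  op=0x53b5>>11=0xa ⇒ ldi (RI)
  [10:9] rd=1 = b
  [8:0] imm=437 = $437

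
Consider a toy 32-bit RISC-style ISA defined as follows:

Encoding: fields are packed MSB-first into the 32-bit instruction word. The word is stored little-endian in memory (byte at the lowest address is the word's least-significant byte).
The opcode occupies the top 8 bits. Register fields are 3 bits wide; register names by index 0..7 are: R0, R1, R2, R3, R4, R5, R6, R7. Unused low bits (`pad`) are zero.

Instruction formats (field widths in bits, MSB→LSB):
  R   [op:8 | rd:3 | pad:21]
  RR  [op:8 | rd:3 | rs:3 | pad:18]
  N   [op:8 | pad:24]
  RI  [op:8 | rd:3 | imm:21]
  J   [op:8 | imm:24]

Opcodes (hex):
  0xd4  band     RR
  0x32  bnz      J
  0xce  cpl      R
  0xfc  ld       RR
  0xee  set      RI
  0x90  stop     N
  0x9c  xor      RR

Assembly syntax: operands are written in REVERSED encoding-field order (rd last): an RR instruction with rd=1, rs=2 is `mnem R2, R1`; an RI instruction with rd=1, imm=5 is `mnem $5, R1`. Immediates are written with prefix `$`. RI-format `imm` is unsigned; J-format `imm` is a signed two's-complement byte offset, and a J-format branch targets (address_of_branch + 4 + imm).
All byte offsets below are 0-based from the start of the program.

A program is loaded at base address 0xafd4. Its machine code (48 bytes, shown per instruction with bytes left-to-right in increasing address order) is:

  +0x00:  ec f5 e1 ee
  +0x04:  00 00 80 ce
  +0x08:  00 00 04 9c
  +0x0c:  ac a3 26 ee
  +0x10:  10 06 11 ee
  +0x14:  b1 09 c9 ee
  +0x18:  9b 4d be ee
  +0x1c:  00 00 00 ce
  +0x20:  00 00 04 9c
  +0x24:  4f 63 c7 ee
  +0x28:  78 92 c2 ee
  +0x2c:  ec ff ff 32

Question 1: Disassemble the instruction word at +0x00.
set $128492, R7

[00] ec f5 e1 ee → 0xeee1f5ec
  op=0xeee1f5ec>>24=0xee ⇒ set (RI)
  [23:21] rd=7 = R7
  [20:0] imm=128492 = $128492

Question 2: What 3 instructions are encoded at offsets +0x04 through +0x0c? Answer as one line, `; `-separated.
@+04  little-endian(00 00 80 ce) = 0xce800000
  top 8b → 0xce → cpl [R]
  [23:21] rd=4 = R4
@+08  little-endian(00 00 04 9c) = 0x9c040000
  top 8b → 0x9c → xor [RR]
  [23:21] rd=0 = R0
  [20:18] rs=1 = R1
@+0c  little-endian(ac a3 26 ee) = 0xee26a3ac
  top 8b → 0xee → set [RI]
  [23:21] rd=1 = R1
  [20:0] imm=435116 = $435116

cpl R4; xor R1, R0; set $435116, R1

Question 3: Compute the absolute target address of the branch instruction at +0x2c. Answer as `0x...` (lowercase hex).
0xaff0

@+2c  little-endian(ec ff ff 32) = 0x32ffffec
  opcode bits[31:24]=0x32: bnz/J
  imm: (w>>0)&0xffffff=0xffffec (s24→-20) → $-20
  target = base 0xafd4 + off 0x2c + 4 + imm -20 = 0xaff0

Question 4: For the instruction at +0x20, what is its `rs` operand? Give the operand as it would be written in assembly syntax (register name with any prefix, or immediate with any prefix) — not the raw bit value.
R1

+0x20: 00 00 04 9c ⇒ word 0x9c040000 (little)
  op=0x9c040000>>24=0x9c ⇒ xor (RR)
  rd: (w>>21)&0x7=0x0 → R0
  rs: (w>>18)&0x7=0x1 → R1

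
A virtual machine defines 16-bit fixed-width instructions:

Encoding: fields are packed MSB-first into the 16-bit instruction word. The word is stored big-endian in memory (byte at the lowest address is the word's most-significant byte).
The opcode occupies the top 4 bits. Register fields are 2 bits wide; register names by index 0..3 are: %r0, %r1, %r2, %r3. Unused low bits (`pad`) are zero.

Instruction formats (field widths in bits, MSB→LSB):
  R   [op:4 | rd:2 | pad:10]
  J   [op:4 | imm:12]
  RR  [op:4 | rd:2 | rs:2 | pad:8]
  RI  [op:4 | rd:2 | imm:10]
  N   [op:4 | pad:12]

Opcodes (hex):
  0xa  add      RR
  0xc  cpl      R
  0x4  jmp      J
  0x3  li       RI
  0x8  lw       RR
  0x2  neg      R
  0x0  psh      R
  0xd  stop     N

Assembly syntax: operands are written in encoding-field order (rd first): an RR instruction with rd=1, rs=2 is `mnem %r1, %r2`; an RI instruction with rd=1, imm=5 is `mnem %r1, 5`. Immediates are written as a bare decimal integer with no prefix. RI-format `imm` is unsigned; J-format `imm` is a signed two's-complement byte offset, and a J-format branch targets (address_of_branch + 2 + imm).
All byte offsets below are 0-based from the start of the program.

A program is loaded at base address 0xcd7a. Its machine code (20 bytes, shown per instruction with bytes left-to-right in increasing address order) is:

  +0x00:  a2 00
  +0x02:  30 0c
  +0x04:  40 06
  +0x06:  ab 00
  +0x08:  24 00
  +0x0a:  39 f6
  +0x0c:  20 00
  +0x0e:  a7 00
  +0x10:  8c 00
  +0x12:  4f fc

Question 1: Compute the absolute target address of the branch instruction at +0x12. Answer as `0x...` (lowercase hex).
+0x12: 4f fc ⇒ word 0x4ffc (big)
  opcode bits[15:12]=0x4: jmp/J
  imm@[11:0]=0xffc (s12→-4) ⇒ -4
  target = base 0xcd7a + off 0x12 + 2 + imm -4 = 0xcd8a

0xcd8a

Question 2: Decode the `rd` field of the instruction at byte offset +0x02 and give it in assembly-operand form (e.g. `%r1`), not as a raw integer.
@+02  big-endian(30 0c) = 0x300c
  top 4b → 0x3 → li [RI]
  rd@[11:10]=0x0 ⇒ %r0
  imm@[9:0]=0xc ⇒ 12

%r0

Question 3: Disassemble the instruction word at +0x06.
add %r2, %r3

off 0x06: read ab 00 as big → 0xab00
  opcode bits[15:12]=0xa: add/RR
  [11:10] rd=2 = %r2
  [9:8] rs=3 = %r3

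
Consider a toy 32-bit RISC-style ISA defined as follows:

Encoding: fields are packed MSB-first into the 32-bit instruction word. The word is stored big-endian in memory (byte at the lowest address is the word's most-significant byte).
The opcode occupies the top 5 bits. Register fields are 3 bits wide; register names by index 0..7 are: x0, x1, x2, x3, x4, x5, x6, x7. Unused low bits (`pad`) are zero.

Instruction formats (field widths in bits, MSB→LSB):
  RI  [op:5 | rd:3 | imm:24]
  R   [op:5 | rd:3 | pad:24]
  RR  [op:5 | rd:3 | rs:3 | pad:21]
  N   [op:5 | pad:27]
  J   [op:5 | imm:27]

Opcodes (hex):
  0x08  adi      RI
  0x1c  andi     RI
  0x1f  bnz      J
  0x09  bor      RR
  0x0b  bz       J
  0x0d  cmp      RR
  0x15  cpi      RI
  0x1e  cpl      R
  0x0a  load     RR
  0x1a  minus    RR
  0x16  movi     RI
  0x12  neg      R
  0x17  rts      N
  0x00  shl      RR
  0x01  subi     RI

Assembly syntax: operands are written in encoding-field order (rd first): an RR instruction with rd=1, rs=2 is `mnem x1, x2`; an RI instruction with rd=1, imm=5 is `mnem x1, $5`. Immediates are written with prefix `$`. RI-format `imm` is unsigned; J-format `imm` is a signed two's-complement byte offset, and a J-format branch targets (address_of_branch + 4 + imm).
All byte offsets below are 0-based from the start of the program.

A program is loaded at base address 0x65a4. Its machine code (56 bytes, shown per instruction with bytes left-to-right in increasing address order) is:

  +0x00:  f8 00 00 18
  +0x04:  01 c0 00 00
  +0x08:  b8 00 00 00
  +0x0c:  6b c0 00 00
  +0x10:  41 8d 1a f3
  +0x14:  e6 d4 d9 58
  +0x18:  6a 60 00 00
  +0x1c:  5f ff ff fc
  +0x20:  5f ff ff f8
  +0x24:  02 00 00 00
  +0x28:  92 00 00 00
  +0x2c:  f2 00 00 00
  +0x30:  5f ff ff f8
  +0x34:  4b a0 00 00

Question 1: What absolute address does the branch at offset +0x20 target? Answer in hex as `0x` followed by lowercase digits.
@+20  big-endian(5f ff ff f8) = 0x5ffffff8
  top 5b → 0xb → bz [J]
  [26:0] imm=134217720 (s27→-8) = $-8
  target = base 0x65a4 + off 0x20 + 4 + imm -8 = 0x65c0

0x65c0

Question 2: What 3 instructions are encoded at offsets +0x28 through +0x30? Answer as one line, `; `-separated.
[28] 92 00 00 00 → 0x92000000
  opcode bits[31:27]=0x12: neg/R
  rd@[26:24]=0x2 ⇒ x2
[2c] f2 00 00 00 → 0xf2000000
  opcode bits[31:27]=0x1e: cpl/R
  rd@[26:24]=0x2 ⇒ x2
[30] 5f ff ff f8 → 0x5ffffff8
  opcode bits[31:27]=0xb: bz/J
  imm@[26:0]=0x7fffff8 (s27→-8) ⇒ $-8

neg x2; cpl x2; bz $-8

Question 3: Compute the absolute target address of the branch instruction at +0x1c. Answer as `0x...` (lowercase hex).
0x65c0

[1c] 5f ff ff fc → 0x5ffffffc
  top 5b → 0xb → bz [J]
  imm@[26:0]=0x7fffffc (s27→-4) ⇒ $-4
  target = base 0x65a4 + off 0x1c + 4 + imm -4 = 0x65c0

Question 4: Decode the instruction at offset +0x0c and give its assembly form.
cmp x3, x6

[0c] 6b c0 00 00 → 0x6bc00000
  top 5b → 0xd → cmp [RR]
  rd: (w>>24)&0x7=0x3 → x3
  rs: (w>>21)&0x7=0x6 → x6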